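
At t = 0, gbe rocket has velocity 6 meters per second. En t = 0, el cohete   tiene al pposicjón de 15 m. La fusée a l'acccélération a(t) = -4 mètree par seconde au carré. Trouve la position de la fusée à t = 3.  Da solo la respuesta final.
x(3) = 15.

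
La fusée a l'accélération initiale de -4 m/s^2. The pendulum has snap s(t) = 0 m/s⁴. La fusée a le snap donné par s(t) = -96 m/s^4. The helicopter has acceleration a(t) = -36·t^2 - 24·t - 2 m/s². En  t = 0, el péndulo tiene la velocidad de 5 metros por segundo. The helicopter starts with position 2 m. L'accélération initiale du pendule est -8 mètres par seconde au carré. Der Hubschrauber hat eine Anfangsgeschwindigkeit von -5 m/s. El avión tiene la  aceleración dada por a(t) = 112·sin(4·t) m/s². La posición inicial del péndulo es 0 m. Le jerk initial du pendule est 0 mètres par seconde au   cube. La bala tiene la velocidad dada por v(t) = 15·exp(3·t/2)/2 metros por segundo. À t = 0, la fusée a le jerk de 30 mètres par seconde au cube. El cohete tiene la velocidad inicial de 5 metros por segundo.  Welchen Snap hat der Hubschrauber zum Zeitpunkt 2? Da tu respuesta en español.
Debemos derivar nuestra ecuación de la aceleración a(t) = -36·t^2 - 24·t - 2 2 veces. Derivando la aceleración, obtenemos la sacudida: j(t) = -72·t - 24. La derivada de la sacudida da el snap: s(t) = -72. Tenemos el snap s(t) = -72. Sustituyendo t = 2: s(2) = -72.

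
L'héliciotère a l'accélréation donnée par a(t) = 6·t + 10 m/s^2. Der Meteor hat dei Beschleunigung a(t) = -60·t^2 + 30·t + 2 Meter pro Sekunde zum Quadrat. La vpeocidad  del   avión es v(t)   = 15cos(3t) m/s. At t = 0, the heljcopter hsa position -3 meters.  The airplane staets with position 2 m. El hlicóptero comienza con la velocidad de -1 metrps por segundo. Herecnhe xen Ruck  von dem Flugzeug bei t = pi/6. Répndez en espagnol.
Debemos derivar nuestra ecuación de la velocidad v(t) = 15·cos(3·t) 2 veces. Tomando d/dt de v(t), encontramos a(t) = -45·sin(3·t). Tomando d/dt de a(t), encontramos j(t) = -135·cos(3·t). De la ecuación de la sacudida j(t) = -135·cos(3·t), sustituimos t = pi/6 para obtener j = 0.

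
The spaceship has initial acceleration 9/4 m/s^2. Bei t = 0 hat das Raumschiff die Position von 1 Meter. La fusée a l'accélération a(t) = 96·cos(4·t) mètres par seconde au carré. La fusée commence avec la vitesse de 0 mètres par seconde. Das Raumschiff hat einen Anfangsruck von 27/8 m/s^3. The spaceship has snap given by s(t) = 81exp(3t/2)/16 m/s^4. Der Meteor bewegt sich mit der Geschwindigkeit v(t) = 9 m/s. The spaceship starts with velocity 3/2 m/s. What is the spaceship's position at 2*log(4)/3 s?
To find the answer, we compute 4 integrals of s(t) = 81·exp(3·t/2)/16. The integral of snap, with j(0) = 27/8, gives jerk: j(t) = 27·exp(3·t/2)/8. Taking ∫j(t)dt and applying a(0) = 9/4, we find a(t) = 9·exp(3·t/2)/4. The integral of acceleration is velocity. Using v(0) = 3/2, we get v(t) = 3·exp(3·t/2)/2. Finding the antiderivative of v(t) and using x(0) = 1: x(t) = exp(3·t/2). Using x(t) = exp(3·t/2) and substituting t = 2*log(4)/3, we find x = 4.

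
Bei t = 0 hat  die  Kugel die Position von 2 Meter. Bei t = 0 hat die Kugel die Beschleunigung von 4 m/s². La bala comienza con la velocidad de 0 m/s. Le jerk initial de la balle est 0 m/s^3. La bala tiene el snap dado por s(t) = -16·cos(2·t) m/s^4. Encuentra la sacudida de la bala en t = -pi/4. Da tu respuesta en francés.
Nous devons trouver l'intégrale de notre équation du snap s(t) = -16·cos(2·t) 1 fois. La primitive du snap est le jerk. En utilisant j(0) = 0, nous obtenons j(t) = -8·sin(2·t). Nous avons le jerk j(t) = -8·sin(2·t). En substituant t = -pi/4: j(-pi/4) = 8.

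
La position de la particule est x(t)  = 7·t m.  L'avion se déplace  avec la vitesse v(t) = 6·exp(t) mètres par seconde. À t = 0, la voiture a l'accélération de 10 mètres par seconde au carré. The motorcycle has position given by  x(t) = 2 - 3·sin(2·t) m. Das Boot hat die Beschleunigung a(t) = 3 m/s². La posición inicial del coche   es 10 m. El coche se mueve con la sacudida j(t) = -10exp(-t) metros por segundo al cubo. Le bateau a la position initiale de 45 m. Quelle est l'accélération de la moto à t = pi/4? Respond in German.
Ausgehend von der Position x(t) = 2 - 3·sin(2·t), nehmen wir 2 Ableitungen. Die Ableitung von der Position ergibt die Geschwindigkeit: v(t) = -6·cos(2·t). Durch Ableiten von der Geschwindigkeit erhalten wir die Beschleunigung: a(t) = 12·sin(2·t). Mit a(t) = 12·sin(2·t) und Einsetzen von t = pi/4, finden wir a = 12.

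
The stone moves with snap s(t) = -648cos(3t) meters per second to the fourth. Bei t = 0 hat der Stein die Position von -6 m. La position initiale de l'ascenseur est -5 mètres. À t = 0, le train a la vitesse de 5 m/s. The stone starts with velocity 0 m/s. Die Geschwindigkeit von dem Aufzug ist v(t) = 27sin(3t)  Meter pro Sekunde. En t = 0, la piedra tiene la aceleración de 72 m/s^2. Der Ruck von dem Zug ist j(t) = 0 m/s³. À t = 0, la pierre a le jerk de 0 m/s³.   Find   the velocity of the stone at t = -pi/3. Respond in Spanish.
Para resolver esto, necesitamos tomar 3 integrales de nuestra ecuación del snap s(t) = -648·cos(3·t). Integrando el snap y usando la condición inicial j(0) = 0, obtenemos j(t) = -216·sin(3·t). La antiderivada de la sacudida, con a(0) = 72, da la aceleración: a(t) = 72·cos(3·t). La antiderivada de la aceleración, con v(0) = 0, da la velocidad: v(t) = 24·sin(3·t). Usando v(t) = 24·sin(3·t) y sustituyendo t = -pi/3, encontramos v = 0.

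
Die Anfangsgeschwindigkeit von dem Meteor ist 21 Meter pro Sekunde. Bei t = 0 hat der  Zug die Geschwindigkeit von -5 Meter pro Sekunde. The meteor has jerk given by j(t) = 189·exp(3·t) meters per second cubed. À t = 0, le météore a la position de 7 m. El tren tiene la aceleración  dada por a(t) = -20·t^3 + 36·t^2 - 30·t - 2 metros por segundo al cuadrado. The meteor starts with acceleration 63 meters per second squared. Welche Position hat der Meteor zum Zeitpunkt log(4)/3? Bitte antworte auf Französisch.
Nous devons trouver l'intégrale de notre équation du jerk j(t) = 189·exp(3·t) 3 fois. La primitive du jerk est l'accélération. En utilisant a(0) = 63, nous obtenons a(t) = 63·exp(3·t). En prenant ∫a(t)dt et en appliquant v(0) = 21, nous trouvons v(t) = 21·exp(3·t). L'intégrale de la vitesse, avec x(0) = 7, donne la position: x(t) = 7·exp(3·t). De l'équation de la position x(t) = 7·exp(3·t), nous substituons t = log(4)/3 pour obtenir x = 28.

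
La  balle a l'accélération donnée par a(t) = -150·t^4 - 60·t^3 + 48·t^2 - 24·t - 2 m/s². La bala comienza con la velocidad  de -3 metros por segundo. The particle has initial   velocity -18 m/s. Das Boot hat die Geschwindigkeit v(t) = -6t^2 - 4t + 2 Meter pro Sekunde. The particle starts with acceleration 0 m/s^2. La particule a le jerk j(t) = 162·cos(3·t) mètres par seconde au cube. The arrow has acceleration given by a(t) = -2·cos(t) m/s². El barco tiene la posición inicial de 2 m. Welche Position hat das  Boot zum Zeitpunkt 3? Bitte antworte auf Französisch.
Pour résoudre ceci, nous devons prendre 1 primitive de notre équation de la vitesse v(t) = -6·t^2 - 4·t + 2. L'intégrale de la vitesse est la position. En utilisant x(0) = 2, nous obtenons x(t) = -2·t^3 - 2·t^2 + 2·t + 2. Nous avons la position x(t) = -2·t^3 - 2·t^2 + 2·t + 2. En substituant t = 3: x(3) = -64.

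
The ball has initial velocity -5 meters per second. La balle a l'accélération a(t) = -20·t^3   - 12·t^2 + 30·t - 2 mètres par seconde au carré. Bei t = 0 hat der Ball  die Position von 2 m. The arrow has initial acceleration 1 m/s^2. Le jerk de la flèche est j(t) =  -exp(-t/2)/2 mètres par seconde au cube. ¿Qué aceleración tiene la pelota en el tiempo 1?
Tenemos la aceleración a(t) = -20·t^3 - 12·t^2 + 30·t - 2. Sustituyendo t = 1: a(1) = -4.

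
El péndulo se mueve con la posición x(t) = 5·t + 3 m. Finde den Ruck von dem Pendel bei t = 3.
Ausgehend von der Position x(t) = 5·t + 3, nehmen wir 3 Ableitungen. Die Ableitung von der Position ergibt die Geschwindigkeit: v(t) = 5. Mit d/dt von v(t) finden wir a(t) = 0. Durch Ableiten von der Beschleunigung erhalten wir den Ruck: j(t) = 0. Wir haben den Ruck j(t) = 0. Durch Einsetzen von t = 3: j(3) = 0.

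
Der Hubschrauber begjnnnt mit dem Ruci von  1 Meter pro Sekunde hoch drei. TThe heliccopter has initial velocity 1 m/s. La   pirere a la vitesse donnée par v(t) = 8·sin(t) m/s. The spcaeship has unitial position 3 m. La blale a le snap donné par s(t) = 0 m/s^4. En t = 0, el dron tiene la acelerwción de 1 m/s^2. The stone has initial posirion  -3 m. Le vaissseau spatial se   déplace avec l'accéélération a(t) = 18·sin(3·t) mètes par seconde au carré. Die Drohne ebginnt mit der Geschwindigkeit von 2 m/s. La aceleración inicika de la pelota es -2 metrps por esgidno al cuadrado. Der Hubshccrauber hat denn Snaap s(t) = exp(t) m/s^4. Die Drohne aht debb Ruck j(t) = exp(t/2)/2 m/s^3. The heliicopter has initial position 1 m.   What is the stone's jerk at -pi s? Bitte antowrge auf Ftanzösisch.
Pour résoudre ceci, nous devons prendre 2 dérivées de notre équation de la vitesse v(t) = 8·sin(t). En dérivant la vitesse, nous obtenons l'accélération: a(t) = 8·cos(t). En dérivant l'accélération, nous obtenons le jerk: j(t) = -8·sin(t). En utilisant j(t) = -8·sin(t) et en substituant t = -pi, nous trouvons j = 0.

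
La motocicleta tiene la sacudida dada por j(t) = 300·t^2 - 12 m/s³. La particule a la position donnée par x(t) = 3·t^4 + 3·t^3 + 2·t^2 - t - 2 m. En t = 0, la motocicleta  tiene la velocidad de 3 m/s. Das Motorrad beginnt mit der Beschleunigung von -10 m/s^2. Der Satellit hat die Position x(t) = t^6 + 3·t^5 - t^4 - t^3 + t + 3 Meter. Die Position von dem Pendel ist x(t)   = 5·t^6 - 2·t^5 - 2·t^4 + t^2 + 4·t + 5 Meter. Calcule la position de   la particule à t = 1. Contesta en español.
De la ecuación de la posición x(t) = 3·t^4 + 3·t^3 + 2·t^2 - t - 2, sustituimos t = 1 para obtener x = 5.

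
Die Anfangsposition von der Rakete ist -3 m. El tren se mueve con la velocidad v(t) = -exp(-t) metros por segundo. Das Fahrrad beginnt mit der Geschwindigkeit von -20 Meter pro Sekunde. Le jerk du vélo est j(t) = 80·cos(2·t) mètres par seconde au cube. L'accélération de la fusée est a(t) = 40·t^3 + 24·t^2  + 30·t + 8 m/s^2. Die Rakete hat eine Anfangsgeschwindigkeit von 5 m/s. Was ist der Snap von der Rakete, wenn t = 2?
Ausgehend von der Beschleunigung a(t) = 40·t^3 + 24·t^2 + 30·t + 8, nehmen wir 2 Ableitungen. Mit d/dt von a(t) finden wir j(t) = 120·t^2 + 48·t + 30. Mit d/dt von j(t) finden wir s(t) = 240·t + 48. Mit s(t) = 240·t + 48 und Einsetzen von t = 2, finden wir s = 528.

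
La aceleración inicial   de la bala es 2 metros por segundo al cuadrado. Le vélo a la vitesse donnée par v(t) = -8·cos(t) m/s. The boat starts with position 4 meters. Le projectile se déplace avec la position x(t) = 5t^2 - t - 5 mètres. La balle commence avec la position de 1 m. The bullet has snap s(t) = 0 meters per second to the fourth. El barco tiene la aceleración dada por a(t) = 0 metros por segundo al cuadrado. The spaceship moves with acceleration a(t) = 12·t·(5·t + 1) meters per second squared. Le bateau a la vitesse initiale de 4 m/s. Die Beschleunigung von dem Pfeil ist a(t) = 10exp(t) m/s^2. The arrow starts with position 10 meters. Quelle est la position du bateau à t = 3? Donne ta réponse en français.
Pour résoudre ceci, nous devons prendre 2 primitives de notre équation de l'accélération a(t) = 0. En prenant ∫a(t)dt et en appliquant v(0) = 4, nous trouvons v(t) = 4. En prenant ∫v(t)dt et en appliquant x(0) = 4, nous trouvons x(t) = 4·t + 4. En utilisant x(t) = 4·t + 4 et en substituant t = 3, nous trouvons x = 16.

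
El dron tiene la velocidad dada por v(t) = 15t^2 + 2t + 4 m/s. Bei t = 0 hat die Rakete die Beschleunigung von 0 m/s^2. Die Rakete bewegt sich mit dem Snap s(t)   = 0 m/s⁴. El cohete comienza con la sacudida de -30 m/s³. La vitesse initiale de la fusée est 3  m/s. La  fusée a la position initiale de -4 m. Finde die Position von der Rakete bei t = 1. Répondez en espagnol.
Necesitamos integrar nuestra ecuación del snap s(t) = 0 4 veces. Integrando el snap y usando la condición inicial j(0) = -30, obtenemos j(t) = -30. Tomando ∫j(t)dt y aplicando a(0) = 0, encontramos a(t) = -30·t. Tomando ∫a(t)dt y aplicando v(0) = 3, encontramos v(t) = 3 - 15·t^2. Tomando ∫v(t)dt y aplicando x(0) = -4, encontramos x(t) = -5·t^3 + 3·t - 4. Usando x(t) = -5·t^3 + 3·t - 4 y sustituyendo t = 1, encontramos x = -6.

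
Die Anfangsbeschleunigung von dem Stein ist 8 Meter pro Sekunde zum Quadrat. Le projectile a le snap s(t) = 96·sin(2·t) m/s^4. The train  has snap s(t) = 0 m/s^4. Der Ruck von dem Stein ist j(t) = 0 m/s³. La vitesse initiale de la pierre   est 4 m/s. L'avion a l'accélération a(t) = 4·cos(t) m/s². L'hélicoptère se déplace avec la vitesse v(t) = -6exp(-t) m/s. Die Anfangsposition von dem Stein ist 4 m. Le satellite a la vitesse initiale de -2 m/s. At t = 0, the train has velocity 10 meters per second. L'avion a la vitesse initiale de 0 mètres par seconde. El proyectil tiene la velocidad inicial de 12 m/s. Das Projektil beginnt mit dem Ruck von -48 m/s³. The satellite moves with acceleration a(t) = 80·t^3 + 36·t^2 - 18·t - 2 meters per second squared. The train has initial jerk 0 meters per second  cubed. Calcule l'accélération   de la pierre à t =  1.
Nous devons intégrer notre équation du jerk j(t) = 0 1 fois. En prenant ∫j(t)dt et en appliquant a(0) = 8, nous trouvons a(t) = 8. En utilisant a(t) = 8 et en substituant t = 1, nous trouvons a = 8.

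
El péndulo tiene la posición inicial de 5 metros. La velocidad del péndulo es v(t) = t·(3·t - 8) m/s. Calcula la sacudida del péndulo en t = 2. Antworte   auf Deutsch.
Ausgehend von der Geschwindigkeit v(t) = t·(3·t - 8), nehmen wir 2 Ableitungen. Durch Ableiten von der Geschwindigkeit erhalten wir die Beschleunigung: a(t) = 6·t - 8. Die Ableitung von der Beschleunigung ergibt den Ruck: j(t) = 6. Mit j(t) = 6 und Einsetzen von t = 2, finden wir j = 6.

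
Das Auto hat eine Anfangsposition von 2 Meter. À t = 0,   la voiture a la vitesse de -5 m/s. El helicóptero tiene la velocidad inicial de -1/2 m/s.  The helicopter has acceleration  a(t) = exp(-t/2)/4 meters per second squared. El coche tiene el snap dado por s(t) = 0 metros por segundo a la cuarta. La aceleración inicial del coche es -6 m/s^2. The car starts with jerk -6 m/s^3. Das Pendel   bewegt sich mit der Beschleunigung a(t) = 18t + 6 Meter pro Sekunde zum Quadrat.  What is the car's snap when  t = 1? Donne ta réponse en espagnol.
De la ecuación del snap s(t) = 0, sustituimos t = 1 para obtener s = 0.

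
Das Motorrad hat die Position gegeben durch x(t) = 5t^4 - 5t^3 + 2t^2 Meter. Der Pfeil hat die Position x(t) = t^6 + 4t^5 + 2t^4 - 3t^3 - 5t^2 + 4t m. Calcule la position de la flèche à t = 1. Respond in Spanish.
Usando x(t) = t^6 + 4·t^5 + 2·t^4 - 3·t^3 - 5·t^2 + 4·t y sustituyendo t = 1, encontramos x = 3.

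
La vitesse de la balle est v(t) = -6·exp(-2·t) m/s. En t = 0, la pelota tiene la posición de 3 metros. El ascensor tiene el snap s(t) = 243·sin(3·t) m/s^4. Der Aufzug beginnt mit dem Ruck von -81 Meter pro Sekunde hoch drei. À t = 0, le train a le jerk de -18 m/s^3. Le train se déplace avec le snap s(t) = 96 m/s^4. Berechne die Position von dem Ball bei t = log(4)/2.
Wir müssen unsere Gleichung für die Geschwindigkeit v(t) = -6·exp(-2·t) 1-mal integrieren. Durch Integration von der Geschwindigkeit und Verwendung der Anfangsbedingung x(0) = 3, erhalten wir x(t) = 3·exp(-2·t). Wir haben die Position x(t) = 3·exp(-2·t). Durch Einsetzen von t = log(4)/2: x(log(4)/2) = 3/4.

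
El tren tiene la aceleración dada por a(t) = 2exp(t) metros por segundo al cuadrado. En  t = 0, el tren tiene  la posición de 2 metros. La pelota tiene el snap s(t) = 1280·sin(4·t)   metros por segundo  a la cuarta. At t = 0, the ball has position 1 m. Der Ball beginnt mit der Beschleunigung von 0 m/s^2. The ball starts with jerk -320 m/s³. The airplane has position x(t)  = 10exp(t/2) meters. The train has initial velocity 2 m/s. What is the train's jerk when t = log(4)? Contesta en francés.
Nous devons dériver notre équation de l'accélération a(t) = 2·exp(t) 1 fois. En dérivant l'accélération, nous obtenons le jerk: j(t) = 2·exp(t). De l'équation du jerk j(t) = 2·exp(t), nous substituons t = log(4) pour obtenir j = 8.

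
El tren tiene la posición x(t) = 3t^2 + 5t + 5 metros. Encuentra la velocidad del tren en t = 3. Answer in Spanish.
Debemos derivar nuestra ecuación de la posición x(t) = 3·t^2 + 5·t + 5 1 vez. Tomando d/dt de x(t), encontramos v(t) = 6·t + 5. Tenemos la velocidad v(t) = 6·t + 5. Sustituyendo t = 3: v(3) = 23.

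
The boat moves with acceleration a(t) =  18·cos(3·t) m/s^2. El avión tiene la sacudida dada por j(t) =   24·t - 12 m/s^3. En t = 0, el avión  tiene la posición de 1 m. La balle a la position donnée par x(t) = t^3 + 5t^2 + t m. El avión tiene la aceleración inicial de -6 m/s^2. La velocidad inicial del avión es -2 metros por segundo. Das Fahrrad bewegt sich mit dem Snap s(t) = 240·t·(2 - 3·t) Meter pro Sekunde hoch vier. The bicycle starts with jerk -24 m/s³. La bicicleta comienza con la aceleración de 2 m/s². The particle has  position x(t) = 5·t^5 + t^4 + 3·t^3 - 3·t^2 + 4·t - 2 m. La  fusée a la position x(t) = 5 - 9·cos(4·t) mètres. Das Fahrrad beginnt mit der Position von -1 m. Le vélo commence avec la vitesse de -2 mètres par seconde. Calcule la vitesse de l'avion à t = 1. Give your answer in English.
We must find the antiderivative of our jerk equation j(t) = 24·t - 12 2 times. Taking ∫j(t)dt and applying a(0) = -6, we find a(t) = 12·t^2 - 12·t - 6. Integrating acceleration and using the initial condition v(0) = -2, we get v(t) = 4·t^3 - 6·t^2 - 6·t - 2. From the given velocity equation v(t) = 4·t^3 - 6·t^2 - 6·t - 2, we substitute t = 1 to get v = -10.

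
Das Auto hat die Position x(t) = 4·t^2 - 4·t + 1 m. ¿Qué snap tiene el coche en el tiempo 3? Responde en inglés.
To solve this, we need to take 4 derivatives of our position equation x(t) = 4·t^2 - 4·t + 1. Taking d/dt of x(t), we find v(t) = 8·t - 4. Taking d/dt of v(t), we find a(t) = 8. The derivative of acceleration gives jerk: j(t) = 0. Taking d/dt of j(t), we find s(t) = 0. We have snap s(t) = 0. Substituting t = 3: s(3) = 0.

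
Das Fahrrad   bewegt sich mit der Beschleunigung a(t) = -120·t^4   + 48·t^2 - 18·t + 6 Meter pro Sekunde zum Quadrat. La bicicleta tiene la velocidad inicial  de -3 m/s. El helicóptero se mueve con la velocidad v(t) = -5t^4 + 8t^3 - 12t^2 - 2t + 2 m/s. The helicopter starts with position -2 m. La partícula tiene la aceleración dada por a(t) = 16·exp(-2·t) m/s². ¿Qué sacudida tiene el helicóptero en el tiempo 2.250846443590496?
Debemos derivar nuestra ecuación de la velocidad v(t) = -5·t^4 + 8·t^3 - 12·t^2 - 2·t + 2 2 veces. Tomando d/dt de v(t), encontramos a(t) = -20·t^3 + 24·t^2 - 24·t - 2. La derivada de la aceleración da la sacudida: j(t) = -60·t^2 + 48·t - 24. De la ecuación de la sacudida j(t) = -60·t^2 + 48·t - 24, sustituimos t = 2.250846443590496 para obtener j = -219.937953465095.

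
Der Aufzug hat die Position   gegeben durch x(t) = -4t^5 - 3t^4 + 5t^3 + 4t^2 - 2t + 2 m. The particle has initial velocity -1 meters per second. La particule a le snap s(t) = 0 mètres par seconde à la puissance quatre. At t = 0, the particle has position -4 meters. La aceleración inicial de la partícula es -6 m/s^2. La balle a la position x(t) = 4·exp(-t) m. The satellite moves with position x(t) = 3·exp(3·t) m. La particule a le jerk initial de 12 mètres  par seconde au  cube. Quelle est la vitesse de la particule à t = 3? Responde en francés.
Nous devons trouver la primitive de notre équation du snap s(t) = 0 3 fois. L'intégrale du snap est le jerk. En utilisant j(0) = 12, nous obtenons j(t) = 12. L'intégrale du jerk, avec a(0) = -6, donne l'accélération: a(t) = 12·t - 6. L'intégrale de l'accélération est la vitesse. En utilisant v(0) = -1, nous obtenons v(t) = 6·t^2 - 6·t - 1. Nous avons la vitesse v(t) = 6·t^2 - 6·t - 1. En substituant t = 3: v(3) = 35.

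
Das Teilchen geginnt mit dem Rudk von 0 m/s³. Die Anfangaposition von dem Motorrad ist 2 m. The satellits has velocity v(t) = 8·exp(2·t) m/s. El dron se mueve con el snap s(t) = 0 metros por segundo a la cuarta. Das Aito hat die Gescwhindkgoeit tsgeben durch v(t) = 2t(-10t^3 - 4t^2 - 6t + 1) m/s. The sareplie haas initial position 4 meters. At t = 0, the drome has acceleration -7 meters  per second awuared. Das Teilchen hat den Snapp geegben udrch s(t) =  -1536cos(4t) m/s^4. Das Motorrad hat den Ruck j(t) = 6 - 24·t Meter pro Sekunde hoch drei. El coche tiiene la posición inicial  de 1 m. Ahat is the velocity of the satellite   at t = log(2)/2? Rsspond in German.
Aus der Gleichung für die Geschwindigkeit v(t) = 8·exp(2·t), setzen wir t = log(2)/2 ein und erhalten v = 16.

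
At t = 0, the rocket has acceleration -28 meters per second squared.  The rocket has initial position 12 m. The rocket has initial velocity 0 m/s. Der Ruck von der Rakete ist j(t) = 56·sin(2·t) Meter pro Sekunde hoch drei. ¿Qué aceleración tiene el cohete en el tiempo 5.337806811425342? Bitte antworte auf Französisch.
Nous devons trouver l'intégrale de notre équation du jerk j(t) = 56·sin(2·t) 1 fois. En intégrant le jerk et en utilisant la condition initiale a(0) = -28, nous obtenons a(t) = -28·cos(2·t). De l'équation de l'accélération a(t) = -28·cos(2·t), nous substituons t = 5.337806811425342 pour obtenir a = 8.80681821392046.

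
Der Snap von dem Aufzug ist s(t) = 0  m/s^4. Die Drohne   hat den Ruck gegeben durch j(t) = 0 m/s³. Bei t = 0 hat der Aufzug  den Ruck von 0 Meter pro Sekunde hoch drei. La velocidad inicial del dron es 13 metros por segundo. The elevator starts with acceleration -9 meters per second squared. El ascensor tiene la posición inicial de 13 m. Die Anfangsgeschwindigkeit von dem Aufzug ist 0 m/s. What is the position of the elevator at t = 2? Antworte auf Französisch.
Nous devons intégrer notre équation du snap s(t) = 0 4 fois. En intégrant le snap et en utilisant la condition initiale j(0) = 0, nous obtenons j(t) = 0. En prenant ∫j(t)dt et en appliquant a(0) = -9, nous trouvons a(t) = -9. En intégrant l'accélération et en utilisant la condition initiale v(0) = 0, nous obtenons v(t) = -9·t. En prenant ∫v(t)dt et en appliquant x(0) = 13, nous trouvons x(t) = 13 - 9·t^2/2. En utilisant x(t) = 13 - 9·t^2/2 et en substituant t = 2, nous trouvons x = -5.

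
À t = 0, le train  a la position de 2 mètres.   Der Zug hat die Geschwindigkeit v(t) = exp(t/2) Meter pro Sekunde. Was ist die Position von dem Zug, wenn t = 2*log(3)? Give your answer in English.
We must find the antiderivative of our velocity equation v(t) = exp(t/2) 1 time. Finding the integral of v(t) and using x(0) = 2: x(t) = 2·exp(t/2). Using x(t) = 2·exp(t/2) and substituting t = 2*log(3), we find x = 6.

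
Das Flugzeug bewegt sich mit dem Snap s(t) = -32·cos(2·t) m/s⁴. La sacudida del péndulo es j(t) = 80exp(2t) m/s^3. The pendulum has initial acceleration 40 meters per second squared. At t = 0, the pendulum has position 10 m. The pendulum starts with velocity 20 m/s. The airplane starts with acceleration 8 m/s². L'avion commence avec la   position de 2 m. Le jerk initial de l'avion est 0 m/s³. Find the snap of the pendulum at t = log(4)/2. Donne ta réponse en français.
Pour résoudre ceci, nous devons prendre 1 dérivée de notre équation du jerk j(t) = 80·exp(2·t). En prenant d/dt de j(t), nous trouvons s(t) = 160·exp(2·t). En utilisant s(t) = 160·exp(2·t) et en substituant t = log(4)/2, nous trouvons s = 640.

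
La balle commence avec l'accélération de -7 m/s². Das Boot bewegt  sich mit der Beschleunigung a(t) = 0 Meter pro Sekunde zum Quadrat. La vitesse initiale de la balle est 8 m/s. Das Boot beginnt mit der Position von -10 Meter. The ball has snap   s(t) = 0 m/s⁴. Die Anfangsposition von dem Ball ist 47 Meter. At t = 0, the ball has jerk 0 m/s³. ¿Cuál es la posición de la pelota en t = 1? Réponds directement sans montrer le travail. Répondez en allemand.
Die Position bei t = 1 ist x = 103/2.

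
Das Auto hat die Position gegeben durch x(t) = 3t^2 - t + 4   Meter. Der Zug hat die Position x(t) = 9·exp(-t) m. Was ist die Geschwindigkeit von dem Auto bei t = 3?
Um dies zu lösen, müssen wir 1 Ableitung unserer Gleichung für die Position x(t) = 3·t^2 - t + 4 nehmen. Durch Ableiten von der Position erhalten wir die Geschwindigkeit: v(t) = 6·t - 1. Wir haben die Geschwindigkeit v(t) = 6·t - 1. Durch Einsetzen von t = 3: v(3) = 17.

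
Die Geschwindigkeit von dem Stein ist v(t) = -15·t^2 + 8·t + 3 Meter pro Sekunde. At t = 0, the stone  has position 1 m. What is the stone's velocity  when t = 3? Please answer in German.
Mit v(t) = -15·t^2 + 8·t + 3 und Einsetzen von t = 3, finden wir v = -108.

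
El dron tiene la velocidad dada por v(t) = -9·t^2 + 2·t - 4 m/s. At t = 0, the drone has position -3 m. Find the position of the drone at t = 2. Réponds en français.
Nous devons intégrer notre équation de la vitesse v(t) = -9·t^2 + 2·t - 4 1 fois. En prenant ∫v(t)dt et en appliquant x(0) = -3, nous trouvons x(t) = -3·t^3 + t^2 - 4·t - 3. En utilisant x(t) = -3·t^3 + t^2 - 4·t - 3 et en substituant t = 2, nous trouvons x = -31.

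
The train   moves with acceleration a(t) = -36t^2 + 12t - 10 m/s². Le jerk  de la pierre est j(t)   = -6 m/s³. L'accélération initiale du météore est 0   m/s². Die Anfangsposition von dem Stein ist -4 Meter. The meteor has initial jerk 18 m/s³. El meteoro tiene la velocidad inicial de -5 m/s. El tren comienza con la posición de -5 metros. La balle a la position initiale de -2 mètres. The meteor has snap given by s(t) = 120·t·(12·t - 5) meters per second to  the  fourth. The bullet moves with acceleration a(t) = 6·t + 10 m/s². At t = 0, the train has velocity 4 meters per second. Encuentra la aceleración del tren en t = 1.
De la ecuación de la aceleración a(t) = -36·t^2 + 12·t - 10, sustituimos t = 1 para obtener a = -34.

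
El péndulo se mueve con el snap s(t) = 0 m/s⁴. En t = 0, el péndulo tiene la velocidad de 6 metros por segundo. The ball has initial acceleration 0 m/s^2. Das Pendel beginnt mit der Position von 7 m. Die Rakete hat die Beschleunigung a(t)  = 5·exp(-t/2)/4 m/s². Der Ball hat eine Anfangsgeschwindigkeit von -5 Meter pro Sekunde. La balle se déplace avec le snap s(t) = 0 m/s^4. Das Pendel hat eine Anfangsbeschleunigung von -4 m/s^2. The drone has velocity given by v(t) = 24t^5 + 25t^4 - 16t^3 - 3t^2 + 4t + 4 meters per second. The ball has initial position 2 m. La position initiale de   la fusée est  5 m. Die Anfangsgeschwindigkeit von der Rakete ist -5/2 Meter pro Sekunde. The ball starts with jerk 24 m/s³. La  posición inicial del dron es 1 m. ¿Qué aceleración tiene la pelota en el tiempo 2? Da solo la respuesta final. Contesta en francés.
À t = 2, a = 48.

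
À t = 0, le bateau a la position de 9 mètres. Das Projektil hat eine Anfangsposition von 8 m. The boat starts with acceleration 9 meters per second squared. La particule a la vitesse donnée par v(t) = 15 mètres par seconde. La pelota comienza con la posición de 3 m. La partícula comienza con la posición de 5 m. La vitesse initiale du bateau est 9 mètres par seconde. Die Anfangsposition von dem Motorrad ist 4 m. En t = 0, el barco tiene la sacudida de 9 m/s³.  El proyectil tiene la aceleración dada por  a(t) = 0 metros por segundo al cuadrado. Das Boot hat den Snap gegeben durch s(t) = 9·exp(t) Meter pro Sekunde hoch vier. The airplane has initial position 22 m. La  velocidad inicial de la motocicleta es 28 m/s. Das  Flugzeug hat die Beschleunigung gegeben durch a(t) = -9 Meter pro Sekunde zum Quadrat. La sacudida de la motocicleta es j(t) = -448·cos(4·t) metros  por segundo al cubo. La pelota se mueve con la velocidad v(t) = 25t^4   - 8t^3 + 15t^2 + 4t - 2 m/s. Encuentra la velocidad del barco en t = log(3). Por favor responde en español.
Para resolver esto, necesitamos tomar 3 integrales de nuestra ecuación del snap s(t) = 9·exp(t). La antiderivada del snap, con j(0) = 9, da la sacudida: j(t) = 9·exp(t). Integrando la sacudida y usando la condición inicial a(0) = 9, obtenemos a(t) = 9·exp(t). La antiderivada de la aceleración es la velocidad. Usando v(0) = 9, obtenemos v(t) = 9·exp(t). Usando v(t) = 9·exp(t) y sustituyendo t = log(3), encontramos v = 27.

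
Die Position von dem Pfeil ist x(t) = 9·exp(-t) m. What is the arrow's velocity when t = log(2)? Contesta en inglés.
Starting from position x(t) = 9·exp(-t), we take 1 derivative. The derivative of position gives velocity: v(t) = -9·exp(-t). Using v(t) = -9·exp(-t) and substituting t = log(2), we find v = -9/2.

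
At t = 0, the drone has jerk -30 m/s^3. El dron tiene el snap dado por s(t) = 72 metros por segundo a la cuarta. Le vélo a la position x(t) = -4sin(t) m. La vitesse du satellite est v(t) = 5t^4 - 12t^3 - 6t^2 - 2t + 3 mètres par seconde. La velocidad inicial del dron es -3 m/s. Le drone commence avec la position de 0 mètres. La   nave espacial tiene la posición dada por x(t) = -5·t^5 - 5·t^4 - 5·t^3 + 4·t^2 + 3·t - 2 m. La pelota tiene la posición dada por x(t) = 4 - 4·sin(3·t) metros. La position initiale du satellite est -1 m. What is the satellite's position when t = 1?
We must find the integral of our velocity equation v(t) = 5·t^4 - 12·t^3 - 6·t^2 - 2·t + 3 1 time. The integral of velocity, with x(0) = -1, gives position: x(t) = t^5 - 3·t^4 - 2·t^3 - t^2 + 3·t - 1. From the given position equation x(t) = t^5 - 3·t^4 - 2·t^3 - t^2 + 3·t - 1, we substitute t = 1 to get x = -3.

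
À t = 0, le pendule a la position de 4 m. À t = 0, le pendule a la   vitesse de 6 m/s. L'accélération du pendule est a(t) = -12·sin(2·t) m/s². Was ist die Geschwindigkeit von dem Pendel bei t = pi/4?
Wir müssen unsere Gleichung für die Beschleunigung a(t) = -12·sin(2·t) 1-mal integrieren. Mit ∫a(t)dt und Anwendung von v(0) = 6, finden wir v(t) = 6·cos(2·t). Aus der Gleichung für die Geschwindigkeit v(t) = 6·cos(2·t), setzen wir t = pi/4 ein und erhalten v = 0.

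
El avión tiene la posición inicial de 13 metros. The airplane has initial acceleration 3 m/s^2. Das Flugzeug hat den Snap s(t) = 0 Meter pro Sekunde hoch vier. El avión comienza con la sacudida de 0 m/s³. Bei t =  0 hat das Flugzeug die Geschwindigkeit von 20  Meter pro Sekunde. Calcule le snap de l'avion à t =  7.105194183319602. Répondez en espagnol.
Tenemos el snap s(t) = 0. Sustituyendo t = 7.105194183319602: s(7.105194183319602) = 0.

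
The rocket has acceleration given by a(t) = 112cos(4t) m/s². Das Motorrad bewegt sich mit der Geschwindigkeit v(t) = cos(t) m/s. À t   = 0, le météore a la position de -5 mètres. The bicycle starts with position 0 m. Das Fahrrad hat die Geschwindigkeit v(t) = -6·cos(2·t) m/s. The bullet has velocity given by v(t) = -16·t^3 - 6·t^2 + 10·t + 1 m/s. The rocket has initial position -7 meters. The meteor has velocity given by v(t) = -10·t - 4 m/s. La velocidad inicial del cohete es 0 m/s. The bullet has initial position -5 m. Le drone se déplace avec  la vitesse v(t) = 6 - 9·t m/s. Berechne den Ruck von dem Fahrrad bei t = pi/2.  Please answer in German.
Um dies zu lösen, müssen wir 2 Ableitungen unserer Gleichung für die Geschwindigkeit v(t) = -6·cos(2·t) nehmen. Mit d/dt von v(t) finden wir a(t) = 12·sin(2·t). Mit d/dt von a(t) finden wir j(t) = 24·cos(2·t). Mit j(t) = 24·cos(2·t) und Einsetzen von t = pi/2, finden wir j = -24.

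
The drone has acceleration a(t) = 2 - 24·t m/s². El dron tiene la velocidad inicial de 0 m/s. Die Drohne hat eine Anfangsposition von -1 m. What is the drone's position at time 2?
We need to integrate our acceleration equation a(t) = 2 - 24·t 2 times. Taking ∫a(t)dt and applying v(0) = 0, we find v(t) = 2·t·(1 - 6·t). Integrating velocity and using the initial condition x(0) = -1, we get x(t) = -4·t^3 + t^2 - 1. We have position x(t) = -4·t^3 + t^2 - 1. Substituting t = 2: x(2) = -29.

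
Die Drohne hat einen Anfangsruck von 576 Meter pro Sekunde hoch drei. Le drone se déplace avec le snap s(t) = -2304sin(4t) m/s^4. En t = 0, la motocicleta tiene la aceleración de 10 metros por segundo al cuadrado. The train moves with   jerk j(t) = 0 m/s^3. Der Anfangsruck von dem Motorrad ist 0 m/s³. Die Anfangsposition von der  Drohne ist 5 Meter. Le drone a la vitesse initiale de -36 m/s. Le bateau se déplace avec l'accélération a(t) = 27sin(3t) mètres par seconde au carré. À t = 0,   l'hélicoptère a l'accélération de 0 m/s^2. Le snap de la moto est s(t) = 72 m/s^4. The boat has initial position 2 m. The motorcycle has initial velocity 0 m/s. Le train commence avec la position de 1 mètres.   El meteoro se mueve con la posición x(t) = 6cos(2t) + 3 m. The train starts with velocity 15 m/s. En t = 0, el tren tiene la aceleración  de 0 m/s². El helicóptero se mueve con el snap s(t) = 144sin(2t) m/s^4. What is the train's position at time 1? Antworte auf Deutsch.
Ausgehend von dem Ruck j(t) = 0, nehmen wir 3 Stammfunktionen. Die Stammfunktion von dem Ruck, mit a(0) = 0, ergibt die Beschleunigung: a(t) = 0. Die Stammfunktion von der Beschleunigung, mit v(0) = 15, ergibt die Geschwindigkeit: v(t) = 15. Mit ∫v(t)dt und Anwendung von x(0) = 1, finden wir x(t) = 15·t + 1. Wir haben die Position x(t) = 15·t + 1. Durch Einsetzen von t = 1: x(1) = 16.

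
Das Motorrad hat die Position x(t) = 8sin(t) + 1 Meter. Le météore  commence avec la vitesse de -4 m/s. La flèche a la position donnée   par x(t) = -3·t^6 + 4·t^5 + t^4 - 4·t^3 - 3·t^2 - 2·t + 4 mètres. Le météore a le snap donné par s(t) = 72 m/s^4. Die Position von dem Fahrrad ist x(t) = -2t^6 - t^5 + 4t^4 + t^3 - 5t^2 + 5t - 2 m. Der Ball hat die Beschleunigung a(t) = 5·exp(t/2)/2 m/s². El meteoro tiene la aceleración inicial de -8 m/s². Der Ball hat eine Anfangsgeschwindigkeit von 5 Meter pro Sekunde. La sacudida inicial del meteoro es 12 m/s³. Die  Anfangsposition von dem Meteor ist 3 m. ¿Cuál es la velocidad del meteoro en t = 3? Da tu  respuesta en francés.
Pour résoudre ceci, nous devons prendre 3 intégrales de notre équation du snap s(t) = 72. En intégrant le snap et en utilisant la condition initiale j(0) = 12, nous obtenons j(t) = 72·t + 12. En intégrant le jerk et en utilisant la condition initiale a(0) = -8, nous obtenons a(t) = 36·t^2 + 12·t - 8. En prenant ∫a(t)dt et en appliquant v(0) = -4, nous trouvons v(t) = 12·t^3 + 6·t^2 - 8·t - 4. De l'équation de la vitesse v(t) = 12·t^3 + 6·t^2 - 8·t - 4, nous substituons t = 3 pour obtenir v = 350.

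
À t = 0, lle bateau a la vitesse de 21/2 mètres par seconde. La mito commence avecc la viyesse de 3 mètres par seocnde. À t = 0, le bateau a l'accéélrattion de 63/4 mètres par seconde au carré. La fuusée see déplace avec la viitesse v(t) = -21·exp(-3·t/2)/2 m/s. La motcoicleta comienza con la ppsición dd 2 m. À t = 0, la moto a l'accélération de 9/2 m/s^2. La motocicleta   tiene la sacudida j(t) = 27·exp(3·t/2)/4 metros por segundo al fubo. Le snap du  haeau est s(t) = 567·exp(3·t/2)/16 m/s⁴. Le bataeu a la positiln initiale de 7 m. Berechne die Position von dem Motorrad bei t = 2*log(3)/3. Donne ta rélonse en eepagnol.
Para resolver esto, necesitamos tomar 3 antiderivadas de nuestra ecuación de la sacudida j(t) = 27·exp(3·t/2)/4. Tomando ∫j(t)dt y aplicando a(0) = 9/2, encontramos a(t) = 9·exp(3·t/2)/2. La integral de la aceleración, con v(0) = 3, da la velocidad: v(t) = 3·exp(3·t/2). Integrando la velocidad y usando la condición inicial x(0) = 2, obtenemos x(t) = 2·exp(3·t/2). De la ecuación de la posición x(t) = 2·exp(3·t/2), sustituimos t = 2*log(3)/3 para obtener x = 6.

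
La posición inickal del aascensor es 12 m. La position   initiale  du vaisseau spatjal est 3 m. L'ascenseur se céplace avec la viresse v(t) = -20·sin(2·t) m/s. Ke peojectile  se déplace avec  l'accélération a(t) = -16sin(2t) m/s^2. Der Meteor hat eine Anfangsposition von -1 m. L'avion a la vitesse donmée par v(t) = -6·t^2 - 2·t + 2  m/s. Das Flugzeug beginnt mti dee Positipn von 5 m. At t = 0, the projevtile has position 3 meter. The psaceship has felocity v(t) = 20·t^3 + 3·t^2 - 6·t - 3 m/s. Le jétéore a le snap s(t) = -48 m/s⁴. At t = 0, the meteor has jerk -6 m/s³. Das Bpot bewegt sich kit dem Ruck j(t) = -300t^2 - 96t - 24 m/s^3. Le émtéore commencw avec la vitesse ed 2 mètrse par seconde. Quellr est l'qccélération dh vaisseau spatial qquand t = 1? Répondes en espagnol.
Debemos derivar nuestra ecuación de la velocidad v(t) = 20·t^3 + 3·t^2 - 6·t - 3 1 vez. Derivando la velocidad, obtenemos la aceleración: a(t) = 60·t^2 + 6·t - 6. Usando a(t) = 60·t^2 + 6·t - 6 y sustituyendo t = 1, encontramos a = 60.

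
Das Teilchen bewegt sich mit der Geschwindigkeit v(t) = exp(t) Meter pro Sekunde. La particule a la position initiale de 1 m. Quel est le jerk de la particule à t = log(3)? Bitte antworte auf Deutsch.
Um dies zu lösen, müssen wir 2 Ableitungen unserer Gleichung für die Geschwindigkeit v(t) = exp(t) nehmen. Die Ableitung von der Geschwindigkeit ergibt die Beschleunigung: a(t) = exp(t). Mit d/dt von a(t) finden wir j(t) = exp(t). Wir haben den Ruck j(t) = exp(t). Durch Einsetzen von t = log(3): j(log(3)) = 3.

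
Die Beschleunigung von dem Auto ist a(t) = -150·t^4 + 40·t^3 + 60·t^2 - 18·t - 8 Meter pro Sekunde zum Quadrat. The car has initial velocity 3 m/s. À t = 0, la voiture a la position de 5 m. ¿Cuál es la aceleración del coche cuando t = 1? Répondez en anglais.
Using a(t) = -150·t^4 + 40·t^3 + 60·t^2 - 18·t - 8 and substituting t = 1, we find a = -76.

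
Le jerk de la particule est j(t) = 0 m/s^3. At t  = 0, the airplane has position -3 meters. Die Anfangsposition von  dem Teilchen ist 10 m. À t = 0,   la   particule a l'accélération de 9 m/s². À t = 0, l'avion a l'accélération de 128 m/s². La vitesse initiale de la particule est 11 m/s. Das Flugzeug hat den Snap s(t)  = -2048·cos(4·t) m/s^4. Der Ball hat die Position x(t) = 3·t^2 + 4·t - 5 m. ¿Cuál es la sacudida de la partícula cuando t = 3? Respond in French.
Nous avons le jerk j(t) = 0. En substituant t = 3: j(3) = 0.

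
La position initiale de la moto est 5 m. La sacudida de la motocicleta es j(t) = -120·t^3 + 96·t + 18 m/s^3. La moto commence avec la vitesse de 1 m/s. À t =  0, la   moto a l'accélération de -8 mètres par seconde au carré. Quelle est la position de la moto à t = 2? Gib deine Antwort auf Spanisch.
Partiendo de la sacudida j(t) = -120·t^3 + 96·t + 18, tomamos 3 integrales. La integral de la sacudida, con a(0) = -8, da la aceleración: a(t) = -30·t^4 + 48·t^2 + 18·t - 8. Integrando la aceleración y usando la condición inicial v(0) = 1, obtenemos v(t) = -6·t^5 + 16·t^3 + 9·t^2 - 8·t + 1. Tomando ∫v(t)dt y aplicando x(0) = 5, encontramos x(t) = -t^6 + 4·t^4 + 3·t^3 - 4·t^2 + t + 5. De la ecuación de la posición x(t) = -t^6 + 4·t^4 + 3·t^3 - 4·t^2 + t + 5, sustituimos t = 2 para obtener x = 15.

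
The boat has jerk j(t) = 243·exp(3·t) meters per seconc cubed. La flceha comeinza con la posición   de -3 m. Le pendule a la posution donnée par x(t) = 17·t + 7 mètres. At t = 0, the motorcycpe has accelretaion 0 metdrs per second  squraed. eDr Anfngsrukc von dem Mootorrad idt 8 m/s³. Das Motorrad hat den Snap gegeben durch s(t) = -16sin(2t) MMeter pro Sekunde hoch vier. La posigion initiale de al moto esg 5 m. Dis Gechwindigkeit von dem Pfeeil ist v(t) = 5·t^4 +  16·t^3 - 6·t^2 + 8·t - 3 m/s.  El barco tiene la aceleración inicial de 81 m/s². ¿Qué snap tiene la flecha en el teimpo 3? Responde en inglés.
Starting from velocity v(t) = 5·t^4 + 16·t^3 - 6·t^2 + 8·t - 3, we take 3 derivatives. Differentiating velocity, we get acceleration: a(t) = 20·t^3 + 48·t^2 - 12·t + 8. Differentiating acceleration, we get jerk: j(t) = 60·t^2 + 96·t - 12. The derivative of jerk gives snap: s(t) = 120·t + 96. Using s(t) = 120·t + 96 and substituting t = 3, we find s = 456.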